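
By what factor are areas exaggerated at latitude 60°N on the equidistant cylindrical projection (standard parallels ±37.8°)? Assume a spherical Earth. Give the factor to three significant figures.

1.58

With standard parallel φ₀ = 37.8°, the equirectangular projection gives x = Rλ cos φ₀, y = Rφ, so h = 1 and k = cos 37.8° / cos φ.
Areal scale = h·k = 1 × cos φ₀ / cos φ; at 60°, h = 1.000, k = 1.580, so h·k = 1.580.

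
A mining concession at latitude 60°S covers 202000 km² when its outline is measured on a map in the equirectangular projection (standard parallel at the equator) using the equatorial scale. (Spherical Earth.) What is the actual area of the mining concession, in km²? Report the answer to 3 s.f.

101000 km²

For the equirectangular projection with φ₀ = 0 (plate carrée), h = 1 along meridians and k = sec φ along parallels.
Areal scale = h·k = 1 × sec φ; at 60°, h = 1.000, k = 2.000, so h·k = 2.000.
True area = apparent / (areal scale) = 202000 / 2.000 ≈ 101000 km².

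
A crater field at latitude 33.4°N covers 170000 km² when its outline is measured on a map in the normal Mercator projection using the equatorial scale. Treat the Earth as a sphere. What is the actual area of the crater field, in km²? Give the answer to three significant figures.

The Mercator projection is conformal; its linear scale factor is the same in every direction and equals sec φ = 1/cos φ.
Areal scale = k² = sec²φ = 1/cos²(33.4°) = 1/0.8348² = 1.435.
True area = apparent / (areal scale) = 170000 / 1.435 ≈ 118000 km².

118000 km²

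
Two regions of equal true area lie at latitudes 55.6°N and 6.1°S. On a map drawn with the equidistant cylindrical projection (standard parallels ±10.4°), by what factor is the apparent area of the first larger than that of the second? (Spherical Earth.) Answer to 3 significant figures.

1.76

In the equirectangular projection with standard parallel φ₀ = 10.4° (x = Rλ cos φ₀, y = Rφ), meridians are true-scale (h = 1) and the parallel scale is k = cos φ₀ / cos φ.
Areal scale at 55.6°: h·k = 1.000 × 1.741 = 1.741.
Areal scale at 6.1°: h·k = 1.000 × 0.9892 = 0.9892.
Ratio = 1.741/0.9892 ≈ 1.76.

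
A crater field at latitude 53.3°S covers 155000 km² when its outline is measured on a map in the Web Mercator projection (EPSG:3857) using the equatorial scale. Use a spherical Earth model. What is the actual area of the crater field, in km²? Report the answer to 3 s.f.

55400 km²

The Mercator projection is conformal; its linear scale factor is the same in every direction and equals sec φ = 1/cos φ.
Areal scale = k² = sec²φ = 1/cos²(53.3°) = 1/0.5976² = 2.800.
True area = apparent / (areal scale) = 155000 / 2.800 ≈ 55400 km².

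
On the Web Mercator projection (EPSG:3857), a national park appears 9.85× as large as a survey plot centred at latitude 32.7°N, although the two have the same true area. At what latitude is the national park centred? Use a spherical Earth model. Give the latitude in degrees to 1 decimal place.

74.4°

For equal true areas on Mercator, apparent areas scale as sec²φ, so the ratio is cos²φ₂ / cos²φ₁.
cos²φ₂ / cos²φ₁ = 9.85  ⇒  cos φ₁ = cos 32.7° / √9.85 = 0.8415/3.138 = 0.2681.
φ₁ = arccos(0.2681) ≈ 74.4°.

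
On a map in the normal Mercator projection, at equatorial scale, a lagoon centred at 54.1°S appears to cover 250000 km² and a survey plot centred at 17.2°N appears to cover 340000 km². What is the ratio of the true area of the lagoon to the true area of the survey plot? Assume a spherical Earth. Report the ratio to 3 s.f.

0.277

Since Mercator area scale is 1/cos²φ, the true area equals the apparent area multiplied by cos²φ.
True area of lagoon: 250000 × cos²(54.1°) = 250000 × 0.3438 = 85960 km².
True area of survey plot: 340000 × cos²(17.2°) = 340000 × 0.9126 = 310300 km².
Ratio = 85960 / 310300 ≈ 0.277.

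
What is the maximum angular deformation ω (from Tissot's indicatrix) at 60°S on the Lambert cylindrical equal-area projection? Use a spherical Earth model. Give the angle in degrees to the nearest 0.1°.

73.7°

The Lambert cylindrical equal-area projection is the cylindrical equal-area projection with its standard parallel at the equator (φ₀ = 0). Cylindrical equal-area (φ₀ = 0°): h = cos φ / cos 0° along meridians, k = cos 0° / cos φ along parallels; h·k = 1.
At 60°: h = 0.5000, k = 2.000; principal scales a = 2.000, b = 0.5000.
sin(ω/2) = (a − b)/(a + b) = 1.500/2.500 = 0.6000, so ω = 2 arcsin(0.6000) ≈ 73.7°.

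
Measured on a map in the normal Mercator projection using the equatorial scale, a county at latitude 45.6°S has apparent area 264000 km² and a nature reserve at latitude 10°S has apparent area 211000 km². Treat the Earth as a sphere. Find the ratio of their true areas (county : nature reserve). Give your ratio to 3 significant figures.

0.632

Since Mercator area scale is 1/cos²φ, the true area equals the apparent area multiplied by cos²φ.
True area of county: 264000 × cos²(45.6°) = 264000 × 0.4895 = 129200 km².
True area of nature reserve: 211000 × cos²(10°) = 211000 × 0.9698 = 204600 km².
Ratio = 129200 / 204600 ≈ 0.632.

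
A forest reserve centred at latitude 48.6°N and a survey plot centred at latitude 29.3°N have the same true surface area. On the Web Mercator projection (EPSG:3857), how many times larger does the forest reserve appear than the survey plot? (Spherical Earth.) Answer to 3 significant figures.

1.74

Mercator is conformal with k = sec φ, so areal scale = k² = sec²φ.
At 48.6°: sec²(48.6°) = 1/0.6613² = 2.287.
At 29.3°: sec²(29.3°) = 1/0.8721² = 1.315.
Ratio = 2.287/1.315 = cos²(29.3°)/cos²(48.6°) ≈ 1.74.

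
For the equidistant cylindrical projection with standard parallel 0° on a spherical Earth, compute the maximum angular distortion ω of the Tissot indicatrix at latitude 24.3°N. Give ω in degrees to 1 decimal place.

Plate carrée maps x = Rλ, y = Rφ. The meridian scale is h = 1 and the parallel scale is k = 1/cos φ = sec φ.
At 24.3°: h = 1.000, k = 1.097; principal scales a = 1.097, b = 1.000.
sin(ω/2) = (a − b)/(a + b) = 0.09721/2.097 = 0.04635, so ω = 2 arcsin(0.04635) ≈ 5.3°.

5.3°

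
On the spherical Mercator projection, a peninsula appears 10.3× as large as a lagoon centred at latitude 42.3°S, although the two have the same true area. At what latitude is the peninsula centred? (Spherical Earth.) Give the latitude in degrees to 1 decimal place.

76.7°

Mercator areal scale is sec²φ, so apparent-area ratio = sec²φ₁ / sec²φ₂ = cos²φ₂ / cos²φ₁.
cos²φ₂ / cos²φ₁ = 10.3  ⇒  cos φ₁ = cos 42.3° / √10.3 = 0.7396/3.209 = 0.2305.
φ₁ = arccos(0.2305) ≈ 76.7°.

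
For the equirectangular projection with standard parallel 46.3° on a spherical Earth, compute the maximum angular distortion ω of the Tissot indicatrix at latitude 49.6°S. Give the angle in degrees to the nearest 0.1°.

3.7°

With standard parallel φ₀ = 46.3°, the equirectangular projection gives x = Rλ cos φ₀, y = Rφ, so h = 1 and k = cos 46.3° / cos φ.
At 49.6°: h = 1.000, k = 1.066; principal scales a = 1.066, b = 1.000.
sin(ω/2) = (a − b)/(a + b) = 0.06598/2.066 = 0.03194, so ω = 2 arcsin(0.03194) ≈ 3.7°.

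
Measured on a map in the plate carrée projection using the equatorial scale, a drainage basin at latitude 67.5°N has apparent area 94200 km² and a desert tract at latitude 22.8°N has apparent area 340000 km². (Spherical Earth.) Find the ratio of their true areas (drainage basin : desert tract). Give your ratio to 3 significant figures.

Plate carrée has h = 1 and k = sec φ, giving areal scale sec φ; true area = (apparent area) · cos φ.
True area of drainage basin: 94200 × cos(67.5°) = 94200 × 0.3827 = 36050 km².
True area of desert tract: 340000 × cos(22.8°) = 340000 × 0.9219 = 313400 km².
Ratio = 36050 / 313400 ≈ 0.115.

0.115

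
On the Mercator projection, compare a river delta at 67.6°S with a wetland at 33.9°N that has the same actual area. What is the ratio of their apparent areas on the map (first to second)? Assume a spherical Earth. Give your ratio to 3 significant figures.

4.74

Mercator is conformal with k = sec φ, so areal scale = k² = sec²φ.
At 67.6°: sec²(67.6°) = 1/0.3811² = 6.886.
At 33.9°: sec²(33.9°) = 1/0.8300² = 1.452.
Ratio = 6.886/1.452 = cos²(33.9°)/cos²(67.6°) ≈ 4.74.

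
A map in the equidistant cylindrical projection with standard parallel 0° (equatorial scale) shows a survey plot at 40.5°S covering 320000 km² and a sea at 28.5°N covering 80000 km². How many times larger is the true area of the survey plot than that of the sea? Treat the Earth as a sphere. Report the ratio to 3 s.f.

Plate carrée has h = 1 and k = sec φ, giving areal scale sec φ; true area = (apparent area) · cos φ.
True area of survey plot: 320000 × cos(40.5°) = 320000 × 0.7604 = 243300 km².
True area of sea: 80000 × cos(28.5°) = 80000 × 0.8788 = 70310 km².
Ratio = 243300 / 70310 ≈ 3.46.

3.46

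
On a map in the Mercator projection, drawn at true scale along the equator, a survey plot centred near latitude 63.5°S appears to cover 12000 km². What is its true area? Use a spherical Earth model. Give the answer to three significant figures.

For Mercator, h = k = sec φ (a conformal cylindrical projection has a single point scale, 1/cos φ).
Areal scale = k² = sec²φ = 1/cos²(63.5°) = 1/0.4462² = 5.023.
True area = apparent / (areal scale) = 12000 / 5.023 ≈ 2390 km².

2390 km²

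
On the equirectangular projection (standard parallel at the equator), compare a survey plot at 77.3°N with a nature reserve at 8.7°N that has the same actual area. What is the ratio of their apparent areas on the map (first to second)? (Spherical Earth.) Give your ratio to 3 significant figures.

In the plate carrée (x = Rλ, y = Rφ), meridians are true-scale (h = 1) and parallels are stretched by k = sec φ.
Areal scale at 77.3°: h·k = 1.000 × 4.549 = 4.549.
Areal scale at 8.7°: h·k = 1.000 × 1.012 = 1.012.
Ratio = 4.549/1.012 ≈ 4.50.

4.50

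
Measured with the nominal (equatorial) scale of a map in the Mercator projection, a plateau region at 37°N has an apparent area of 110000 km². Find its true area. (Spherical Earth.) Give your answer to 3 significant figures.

70200 km²

For Mercator, h = k = sec φ (a conformal cylindrical projection has a single point scale, 1/cos φ).
Areal scale = k² = sec²φ = 1/cos²(37°) = 1/0.7986² = 1.568.
True area = apparent / (areal scale) = 110000 / 1.568 ≈ 70200 km².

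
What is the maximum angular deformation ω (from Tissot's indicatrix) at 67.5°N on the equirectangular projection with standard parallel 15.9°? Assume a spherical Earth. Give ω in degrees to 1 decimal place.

In the equirectangular projection with standard parallel φ₀ = 15.9° (x = Rλ cos φ₀, y = Rφ), meridians are true-scale (h = 1) and the parallel scale is k = cos φ₀ / cos φ.
At 67.5°: h = 1.000, k = 2.513; principal scales a = 2.513, b = 1.000.
sin(ω/2) = (a − b)/(a + b) = 1.513/3.513 = 0.4307, so ω = 2 arcsin(0.4307) ≈ 51.0°.

51.0°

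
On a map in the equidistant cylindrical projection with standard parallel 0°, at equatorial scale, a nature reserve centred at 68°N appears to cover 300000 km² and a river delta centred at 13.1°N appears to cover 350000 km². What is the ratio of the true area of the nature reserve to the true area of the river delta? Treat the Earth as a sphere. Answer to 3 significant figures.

On the plate carrée, areal scale = h·k = 1 × sec φ, so true area = apparent × cos φ.
True area of nature reserve: 300000 × cos(68°) = 300000 × 0.3746 = 112400 km².
True area of river delta: 350000 × cos(13.1°) = 350000 × 0.9740 = 340900 km².
Ratio = 112400 / 340900 ≈ 0.330.

0.330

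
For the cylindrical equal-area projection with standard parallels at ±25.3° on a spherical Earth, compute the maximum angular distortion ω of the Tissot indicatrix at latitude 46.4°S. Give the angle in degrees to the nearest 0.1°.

30.7°

Cylindrical equal-area (φ₀ = 25.3°): h = cos φ / cos 25.3° along meridians, k = cos 25.3° / cos φ along parallels; h·k = 1.
At 46.4°: h = 0.7628, k = 1.311; principal scales a = 1.311, b = 0.7628.
sin(ω/2) = (a − b)/(a + b) = 0.5482/2.074 = 0.2644, so ω = 2 arcsin(0.2644) ≈ 30.7°.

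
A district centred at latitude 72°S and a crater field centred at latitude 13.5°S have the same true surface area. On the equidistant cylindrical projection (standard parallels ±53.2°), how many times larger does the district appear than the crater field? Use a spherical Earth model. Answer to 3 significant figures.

In the equirectangular projection with standard parallel φ₀ = 53.2° (x = Rλ cos φ₀, y = Rφ), meridians are true-scale (h = 1) and the parallel scale is k = cos φ₀ / cos φ.
Areal scale at 72°: h·k = 1.000 × 1.938 = 1.938.
Areal scale at 13.5°: h·k = 1.000 × 0.6160 = 0.6160.
Ratio = 1.938/0.6160 ≈ 3.15.

3.15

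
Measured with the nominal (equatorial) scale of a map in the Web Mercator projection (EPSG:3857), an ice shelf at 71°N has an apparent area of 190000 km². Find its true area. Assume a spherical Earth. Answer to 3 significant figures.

The Mercator projection is conformal; its linear scale factor is the same in every direction and equals sec φ = 1/cos φ.
Areal scale = k² = sec²φ = 1/cos²(71°) = 1/0.3256² = 9.434.
True area = apparent / (areal scale) = 190000 / 9.434 ≈ 20100 km².

20100 km²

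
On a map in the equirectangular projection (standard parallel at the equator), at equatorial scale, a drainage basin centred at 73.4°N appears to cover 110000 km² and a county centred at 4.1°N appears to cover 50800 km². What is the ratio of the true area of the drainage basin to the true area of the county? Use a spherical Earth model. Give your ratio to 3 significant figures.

On the plate carrée, areal scale = h·k = 1 × sec φ, so true area = apparent × cos φ.
True area of drainage basin: 110000 × cos(73.4°) = 110000 × 0.2857 = 31430 km².
True area of county: 50800 × cos(4.1°) = 50800 × 0.9974 = 50670 km².
Ratio = 31430 / 50670 ≈ 0.620.

0.620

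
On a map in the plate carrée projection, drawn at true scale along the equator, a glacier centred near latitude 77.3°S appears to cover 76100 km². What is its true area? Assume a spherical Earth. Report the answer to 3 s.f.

For the equirectangular projection with φ₀ = 0 (plate carrée), h = 1 along meridians and k = sec φ along parallels.
Areal scale = h·k = 1 × sec φ; at 77.3°, h = 1.000, k = 4.549, so h·k = 4.549.
True area = apparent / (areal scale) = 76100 / 4.549 ≈ 16700 km².

16700 km²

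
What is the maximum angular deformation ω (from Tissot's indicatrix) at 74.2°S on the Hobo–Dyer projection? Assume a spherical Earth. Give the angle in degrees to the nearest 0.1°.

104.2°

Hobo–Dyer is a cylindrical equal-area projection with standard parallels at ±37.5°. Cylindrical equal-area (φ₀ = 37.5°): h = cos φ / cos 37.5° along meridians, k = cos 37.5° / cos φ along parallels; h·k = 1.
At 74.2°: h = 0.3432, k = 2.914; principal scales a = 2.914, b = 0.3432.
sin(ω/2) = (a − b)/(a + b) = 2.571/3.257 = 0.7892, so ω = 2 arcsin(0.7892) ≈ 104.2°.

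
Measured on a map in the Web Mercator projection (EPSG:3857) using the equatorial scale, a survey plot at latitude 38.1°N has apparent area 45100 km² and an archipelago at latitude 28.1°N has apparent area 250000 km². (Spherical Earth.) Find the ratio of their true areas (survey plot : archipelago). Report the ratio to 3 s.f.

0.144

Mercator's areal exaggeration is sec²φ; hence true area = (apparent area) · cos²φ.
True area of survey plot: 45100 × cos²(38.1°) = 45100 × 0.6193 = 27930 km².
True area of archipelago: 250000 × cos²(28.1°) = 250000 × 0.7781 = 194500 km².
Ratio = 27930 / 194500 ≈ 0.144.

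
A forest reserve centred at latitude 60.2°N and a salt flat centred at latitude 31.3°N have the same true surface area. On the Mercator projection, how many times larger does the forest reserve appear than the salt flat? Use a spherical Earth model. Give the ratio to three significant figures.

Mercator is conformal with k = sec φ, so areal scale = k² = sec²φ.
At 60.2°: sec²(60.2°) = 1/0.4970² = 4.049.
At 31.3°: sec²(31.3°) = 1/0.8545² = 1.370.
Ratio = 4.049/1.370 = cos²(31.3°)/cos²(60.2°) ≈ 2.96.

2.96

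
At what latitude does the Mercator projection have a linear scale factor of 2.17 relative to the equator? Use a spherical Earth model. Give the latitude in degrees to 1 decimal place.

62.6°

Mercator scale is k = sec φ = 1/cos φ.
1/cos φ = 2.17  ⇒  cos φ = 0.4608  ⇒  φ = arccos(0.4608) ≈ 62.6°.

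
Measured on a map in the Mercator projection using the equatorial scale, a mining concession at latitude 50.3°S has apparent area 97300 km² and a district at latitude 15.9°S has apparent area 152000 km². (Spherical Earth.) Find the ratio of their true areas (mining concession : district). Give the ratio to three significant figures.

0.282

On Mercator the areal scale is sec²φ, so true area = apparent × cos²φ.
True area of mining concession: 97300 × cos²(50.3°) = 97300 × 0.4080 = 39700 km².
True area of district: 152000 × cos²(15.9°) = 152000 × 0.9249 = 140600 km².
Ratio = 39700 / 140600 ≈ 0.282.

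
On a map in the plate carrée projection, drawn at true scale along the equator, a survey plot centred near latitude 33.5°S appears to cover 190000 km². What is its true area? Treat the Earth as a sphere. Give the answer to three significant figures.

158000 km²

Plate carrée maps x = Rλ, y = Rφ. The meridian scale is h = 1 and the parallel scale is k = 1/cos φ = sec φ.
Areal scale = h·k = 1 × sec φ; at 33.5°, h = 1.000, k = 1.199, so h·k = 1.199.
True area = apparent / (areal scale) = 190000 / 1.199 ≈ 158000 km².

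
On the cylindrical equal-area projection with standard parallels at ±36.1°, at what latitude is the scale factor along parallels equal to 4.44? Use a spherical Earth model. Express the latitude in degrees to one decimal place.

79.5°

Cylindrical equal-area (φ₀ = 36.1°): h = cos φ / cos 36.1° along meridians, k = cos 36.1° / cos φ along parallels; h·k = 1.
k = cos φ₀ / cos φ = 4.44  ⇒  cos φ = cos 36.1° / 4.44 = 0.1820.
φ = arccos(0.1820) ≈ 79.5°.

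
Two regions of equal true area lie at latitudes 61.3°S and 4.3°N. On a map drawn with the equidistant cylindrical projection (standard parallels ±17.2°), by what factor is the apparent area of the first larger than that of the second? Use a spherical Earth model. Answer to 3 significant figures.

With standard parallel φ₀ = 17.2°, the equirectangular projection gives x = Rλ cos φ₀, y = Rφ, so h = 1 and k = cos 17.2° / cos φ.
Areal scale at 61.3°: h·k = 1.000 × 1.989 = 1.989.
Areal scale at 4.3°: h·k = 1.000 × 0.9580 = 0.9580.
Ratio = 1.989/0.9580 ≈ 2.08.

2.08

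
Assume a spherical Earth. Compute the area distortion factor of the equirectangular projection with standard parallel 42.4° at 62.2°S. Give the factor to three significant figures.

1.58

The equidistant cylindrical projection with φ₀ = 42.4° has h = 1 (meridians true) and k = cos φ₀ / cos φ along parallels.
Areal scale = h·k = 1 × cos φ₀ / cos φ; at 62.2°, h = 1.000, k = 1.583, so h·k = 1.583.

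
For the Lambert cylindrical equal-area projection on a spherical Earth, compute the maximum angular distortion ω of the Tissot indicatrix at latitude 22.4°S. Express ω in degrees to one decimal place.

9.0°

The Lambert cylindrical equal-area projection is the cylindrical equal-area projection with its standard parallel at the equator (φ₀ = 0). For cylindrical equal-area with standard parallel φ₀, h = cos φ / cos φ₀ and k = cos φ₀ / cos φ, so h·k = 1.
At 22.4°: h = 0.9245, k = 1.082; principal scales a = 1.082, b = 0.9245.
sin(ω/2) = (a − b)/(a + b) = 0.1571/2.006 = 0.07829, so ω = 2 arcsin(0.07829) ≈ 9.0°.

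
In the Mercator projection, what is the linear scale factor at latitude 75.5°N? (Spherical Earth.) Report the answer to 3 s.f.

3.99

Mercator is conformal, so the point scale is isotropic: h = k = sec φ = 1/cos φ.
k = 1/cos 75.5° = 1/0.2504 = 3.994.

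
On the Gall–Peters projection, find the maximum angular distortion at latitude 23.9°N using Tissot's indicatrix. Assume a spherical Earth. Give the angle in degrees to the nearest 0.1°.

The Gall–Peters projection is cylindrical equal-area with φ₀ = 45°. For cylindrical equal-area with standard parallel φ₀, h = cos φ / cos φ₀ and k = cos φ₀ / cos φ, so h·k = 1.
At 23.9°: h = 1.293, k = 0.7734; principal scales a = 1.293, b = 0.7734.
sin(ω/2) = (a − b)/(a + b) = 0.5195/2.066 = 0.2514, so ω = 2 arcsin(0.2514) ≈ 29.1°.

29.1°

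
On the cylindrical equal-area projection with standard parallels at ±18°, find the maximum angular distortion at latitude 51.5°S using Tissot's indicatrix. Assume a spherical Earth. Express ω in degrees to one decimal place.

For cylindrical equal-area with standard parallel φ₀, h = cos φ / cos φ₀ and k = cos φ₀ / cos φ, so h·k = 1.
At 51.5°: h = 0.6546, k = 1.528; principal scales a = 1.528, b = 0.6546.
sin(ω/2) = (a − b)/(a + b) = 0.8732/2.182 = 0.4001, so ω = 2 arcsin(0.4001) ≈ 47.2°.

47.2°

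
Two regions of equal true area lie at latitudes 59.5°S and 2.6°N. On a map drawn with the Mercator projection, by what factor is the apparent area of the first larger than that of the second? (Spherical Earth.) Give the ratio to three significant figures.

3.87

Mercator is conformal with k = sec φ, so areal scale = k² = sec²φ.
At 59.5°: sec²(59.5°) = 1/0.5075² = 3.882.
At 2.6°: sec²(2.6°) = 1/0.9990² = 1.002.
Ratio = 3.882/1.002 = cos²(2.6°)/cos²(59.5°) ≈ 3.87.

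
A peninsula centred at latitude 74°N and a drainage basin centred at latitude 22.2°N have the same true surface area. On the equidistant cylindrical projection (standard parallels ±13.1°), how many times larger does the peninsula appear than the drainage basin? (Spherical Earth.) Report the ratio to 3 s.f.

3.36

With standard parallel φ₀ = 13.1°, the equirectangular projection gives x = Rλ cos φ₀, y = Rφ, so h = 1 and k = cos 13.1° / cos φ.
Areal scale at 74°: h·k = 1.000 × 3.534 = 3.534.
Areal scale at 22.2°: h·k = 1.000 × 1.052 = 1.052.
Ratio = 3.534/1.052 ≈ 3.36.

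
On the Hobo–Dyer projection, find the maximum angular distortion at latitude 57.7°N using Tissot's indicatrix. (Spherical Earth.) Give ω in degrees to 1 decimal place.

Hobo–Dyer is a cylindrical equal-area projection with standard parallels at ±37.5°. For cylindrical equal-area with standard parallel φ₀, h = cos φ / cos φ₀ and k = cos φ₀ / cos φ, so h·k = 1.
At 57.7°: h = 0.6735, k = 1.485; principal scales a = 1.485, b = 0.6735.
sin(ω/2) = (a − b)/(a + b) = 0.8112/2.158 = 0.3758, so ω = 2 arcsin(0.3758) ≈ 44.2°.

44.2°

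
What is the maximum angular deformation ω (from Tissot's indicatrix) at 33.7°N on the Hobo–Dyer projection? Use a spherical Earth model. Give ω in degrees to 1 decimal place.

The Hobo–Dyer projection is cylindrical equal-area with φ₀ = 37.5°. Cylindrical equal-area (φ₀ = 37.5°): h = cos φ / cos 37.5° along meridians, k = cos 37.5° / cos φ along parallels; h·k = 1.
At 33.7°: h = 1.049, k = 0.9536; principal scales a = 1.049, b = 0.9536.
sin(ω/2) = (a − b)/(a + b) = 0.09505/2.002 = 0.04747, so ω = 2 arcsin(0.04747) ≈ 5.4°.

5.4°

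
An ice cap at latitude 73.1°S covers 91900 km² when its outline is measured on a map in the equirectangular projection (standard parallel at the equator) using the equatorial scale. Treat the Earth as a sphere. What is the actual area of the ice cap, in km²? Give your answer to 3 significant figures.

For the equirectangular projection with φ₀ = 0 (plate carrée), h = 1 along meridians and k = sec φ along parallels.
Areal scale = h·k = 1 × sec φ; at 73.1°, h = 1.000, k = 3.440, so h·k = 3.440.
True area = apparent / (areal scale) = 91900 / 3.440 ≈ 26700 km².

26700 km²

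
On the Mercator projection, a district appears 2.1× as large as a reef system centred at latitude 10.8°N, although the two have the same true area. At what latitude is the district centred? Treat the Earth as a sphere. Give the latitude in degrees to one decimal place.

47.3°

On Mercator, (apparent₁)/(apparent₂) = sec²φ₁ / sec²φ₂ when true areas are equal.
cos²φ₂ / cos²φ₁ = 2.1  ⇒  cos φ₁ = cos 10.8° / √2.1 = 0.9823/1.449 = 0.6778.
φ₁ = arccos(0.6778) ≈ 47.3°.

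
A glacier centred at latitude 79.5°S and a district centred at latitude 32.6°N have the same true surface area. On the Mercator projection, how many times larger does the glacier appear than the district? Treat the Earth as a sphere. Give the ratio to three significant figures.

21.4

On Mercator, area is exaggerated by sec²φ = 1/cos²φ.
At 79.5°: sec²(79.5°) = 1/0.1822² = 30.11.
At 32.6°: sec²(32.6°) = 1/0.8425² = 1.409.
Ratio = 30.11/1.409 = cos²(32.6°)/cos²(79.5°) ≈ 21.4.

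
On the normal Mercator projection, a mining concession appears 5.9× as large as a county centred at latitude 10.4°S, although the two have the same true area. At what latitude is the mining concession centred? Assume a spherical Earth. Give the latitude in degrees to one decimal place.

On Mercator, (apparent₁)/(apparent₂) = sec²φ₁ / sec²φ₂ when true areas are equal.
cos²φ₂ / cos²φ₁ = 5.9  ⇒  cos φ₁ = cos 10.4° / √5.9 = 0.9836/2.429 = 0.4049.
φ₁ = arccos(0.4049) ≈ 66.1°.

66.1°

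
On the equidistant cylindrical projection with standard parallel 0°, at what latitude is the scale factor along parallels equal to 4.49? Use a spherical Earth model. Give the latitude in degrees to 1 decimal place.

Plate carrée: h = 1, k = sec φ along parallels.
sec φ = 4.49  ⇒  cos φ = 0.2227  ⇒  φ ≈ 77.1°.

77.1°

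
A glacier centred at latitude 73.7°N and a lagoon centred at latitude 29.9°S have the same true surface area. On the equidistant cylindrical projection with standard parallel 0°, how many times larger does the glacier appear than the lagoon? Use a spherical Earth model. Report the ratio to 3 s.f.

For the equirectangular projection with φ₀ = 0 (plate carrée), h = 1 along meridians and k = sec φ along parallels.
Areal scale at 73.7°: h·k = 1.000 × 3.563 = 3.563.
Areal scale at 29.9°: h·k = 1.000 × 1.154 = 1.154.
Ratio = 3.563/1.154 ≈ 3.09.

3.09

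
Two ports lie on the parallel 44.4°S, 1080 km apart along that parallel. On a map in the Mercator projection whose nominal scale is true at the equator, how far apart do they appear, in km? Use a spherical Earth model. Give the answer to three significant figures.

1510 km

Mercator is conformal, so the point scale is isotropic: h = k = sec φ = 1/cos φ.
Along the parallel, k = sec 44.4° = 1/0.7145 = 1.400.
Map distance = 1080 × 1.400 ≈ 1510 km.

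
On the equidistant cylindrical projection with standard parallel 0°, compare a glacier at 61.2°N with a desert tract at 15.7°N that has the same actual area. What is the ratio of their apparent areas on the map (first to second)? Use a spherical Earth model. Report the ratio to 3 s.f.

2.00

For the equirectangular projection with φ₀ = 0 (plate carrée), h = 1 along meridians and k = sec φ along parallels.
Areal scale at 61.2°: h·k = 1.000 × 2.076 = 2.076.
Areal scale at 15.7°: h·k = 1.000 × 1.039 = 1.039.
Ratio = 2.076/1.039 ≈ 2.00.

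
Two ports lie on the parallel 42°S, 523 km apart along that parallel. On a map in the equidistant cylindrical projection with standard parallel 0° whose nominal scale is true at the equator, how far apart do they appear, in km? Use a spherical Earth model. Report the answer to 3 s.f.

Plate carrée maps x = Rλ, y = Rφ. The meridian scale is h = 1 and the parallel scale is k = 1/cos φ = sec φ.
Along the parallel, k = sec 42° = 1/0.7431 = 1.346.
Map distance = 523 × 1.346 ≈ 704 km.

704 km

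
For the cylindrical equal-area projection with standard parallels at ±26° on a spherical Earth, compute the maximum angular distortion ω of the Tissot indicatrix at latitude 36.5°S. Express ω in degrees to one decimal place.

12.8°

A cylindrical equal-area projection with standard parallel φ₀ has meridian scale h = cos φ / cos φ₀ and parallel scale k = cos φ₀ / cos φ (so areas are preserved, h·k = 1).
At 36.5°: h = 0.8944, k = 1.118; principal scales a = 1.118, b = 0.8944.
sin(ω/2) = (a − b)/(a + b) = 0.2237/2.012 = 0.1112, so ω = 2 arcsin(0.1112) ≈ 12.8°.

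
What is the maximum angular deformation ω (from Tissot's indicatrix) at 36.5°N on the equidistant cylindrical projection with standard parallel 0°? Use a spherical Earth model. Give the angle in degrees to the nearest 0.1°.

For the equirectangular projection with φ₀ = 0 (plate carrée), h = 1 along meridians and k = sec φ along parallels.
At 36.5°: h = 1.000, k = 1.244; principal scales a = 1.244, b = 1.000.
sin(ω/2) = (a − b)/(a + b) = 0.2440/2.244 = 0.1087, so ω = 2 arcsin(0.1087) ≈ 12.5°.

12.5°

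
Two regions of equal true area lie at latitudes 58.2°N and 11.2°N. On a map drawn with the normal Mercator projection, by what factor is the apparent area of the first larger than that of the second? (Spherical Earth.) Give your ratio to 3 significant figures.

3.47

Mercator areal scale is sec²φ.
At 58.2°: sec²(58.2°) = 1/0.5270² = 3.601.
At 11.2°: sec²(11.2°) = 1/0.9810² = 1.039.
Ratio = 3.601/1.039 = cos²(11.2°)/cos²(58.2°) ≈ 3.47.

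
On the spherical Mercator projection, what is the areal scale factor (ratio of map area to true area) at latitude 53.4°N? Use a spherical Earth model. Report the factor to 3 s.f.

2.81

The Mercator projection is conformal; its linear scale factor is the same in every direction and equals sec φ = 1/cos φ.
Areal scale = k² = sec²φ = 1/cos²(53.4°) = 1/0.5962² = 2.813.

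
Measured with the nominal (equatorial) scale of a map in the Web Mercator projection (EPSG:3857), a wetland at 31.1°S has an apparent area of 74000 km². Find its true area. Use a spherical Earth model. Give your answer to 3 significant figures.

54300 km²

Mercator is conformal, so the point scale is isotropic: h = k = sec φ = 1/cos φ.
Areal scale = k² = sec²φ = 1/cos²(31.1°) = 1/0.8563² = 1.364.
True area = apparent / (areal scale) = 74000 / 1.364 ≈ 54300 km².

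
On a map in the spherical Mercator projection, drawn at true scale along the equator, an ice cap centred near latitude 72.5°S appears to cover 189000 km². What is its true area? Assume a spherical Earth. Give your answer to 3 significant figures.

17100 km²

The Mercator projection is conformal; its linear scale factor is the same in every direction and equals sec φ = 1/cos φ.
Areal scale = k² = sec²φ = 1/cos²(72.5°) = 1/0.3007² = 11.06.
True area = apparent / (areal scale) = 189000 / 11.06 ≈ 17100 km².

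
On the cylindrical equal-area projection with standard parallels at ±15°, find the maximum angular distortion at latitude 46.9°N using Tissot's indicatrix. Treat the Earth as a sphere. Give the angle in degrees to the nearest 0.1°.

38.9°

Cylindrical equal-area (φ₀ = 15°): h = cos φ / cos 15° along meridians, k = cos 15° / cos φ along parallels; h·k = 1.
At 46.9°: h = 0.7074, k = 1.414; principal scales a = 1.414, b = 0.7074.
sin(ω/2) = (a − b)/(a + b) = 0.7063/2.121 = 0.3330, so ω = 2 arcsin(0.3330) ≈ 38.9°.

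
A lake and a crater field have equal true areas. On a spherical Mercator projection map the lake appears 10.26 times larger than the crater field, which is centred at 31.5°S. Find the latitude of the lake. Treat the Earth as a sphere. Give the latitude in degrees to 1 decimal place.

74.6°

For equal true areas on Mercator, apparent areas scale as sec²φ, so the ratio is cos²φ₂ / cos²φ₁.
cos²φ₂ / cos²φ₁ = 10.26  ⇒  cos φ₁ = cos 31.5° / √10.26 = 0.8526/3.203 = 0.2662.
φ₁ = arccos(0.2662) ≈ 74.6°.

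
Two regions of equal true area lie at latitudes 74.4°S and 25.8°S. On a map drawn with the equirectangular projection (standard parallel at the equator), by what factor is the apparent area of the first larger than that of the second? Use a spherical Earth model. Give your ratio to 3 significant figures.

Plate carrée maps x = Rλ, y = Rφ. The meridian scale is h = 1 and the parallel scale is k = 1/cos φ = sec φ.
Areal scale at 74.4°: h·k = 1.000 × 3.719 = 3.719.
Areal scale at 25.8°: h·k = 1.000 × 1.111 = 1.111.
Ratio = 3.719/1.111 ≈ 3.35.

3.35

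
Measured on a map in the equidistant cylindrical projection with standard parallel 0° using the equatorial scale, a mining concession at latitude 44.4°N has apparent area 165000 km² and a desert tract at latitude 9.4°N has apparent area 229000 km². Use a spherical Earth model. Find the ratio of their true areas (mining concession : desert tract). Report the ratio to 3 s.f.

0.522

Plate carrée has h = 1 and k = sec φ, giving areal scale sec φ; true area = (apparent area) · cos φ.
True area of mining concession: 165000 × cos(44.4°) = 165000 × 0.7145 = 117900 km².
True area of desert tract: 229000 × cos(9.4°) = 229000 × 0.9866 = 225900 km².
Ratio = 117900 / 225900 ≈ 0.522.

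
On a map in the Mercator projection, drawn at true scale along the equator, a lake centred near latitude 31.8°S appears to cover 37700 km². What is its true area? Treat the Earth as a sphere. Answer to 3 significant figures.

The Mercator projection is conformal; its linear scale factor is the same in every direction and equals sec φ = 1/cos φ.
Areal scale = k² = sec²φ = 1/cos²(31.8°) = 1/0.8499² = 1.384.
True area = apparent / (areal scale) = 37700 / 1.384 ≈ 27200 km².

27200 km²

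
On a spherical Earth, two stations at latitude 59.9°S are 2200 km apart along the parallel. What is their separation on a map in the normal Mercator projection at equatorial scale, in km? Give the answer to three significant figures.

4390 km

The Mercator projection is conformal; its linear scale factor is the same in every direction and equals sec φ = 1/cos φ.
Along the parallel, k = sec 59.9° = 1/0.5015 = 1.994.
Map distance = 2200 × 1.994 ≈ 4390 km.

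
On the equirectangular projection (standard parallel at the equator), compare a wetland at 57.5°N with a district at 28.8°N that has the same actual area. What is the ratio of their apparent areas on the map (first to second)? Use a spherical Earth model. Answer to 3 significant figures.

1.63

For the equirectangular projection with φ₀ = 0 (plate carrée), h = 1 along meridians and k = sec φ along parallels.
Areal scale at 57.5°: h·k = 1.000 × 1.861 = 1.861.
Areal scale at 28.8°: h·k = 1.000 × 1.141 = 1.141.
Ratio = 1.861/1.141 ≈ 1.63.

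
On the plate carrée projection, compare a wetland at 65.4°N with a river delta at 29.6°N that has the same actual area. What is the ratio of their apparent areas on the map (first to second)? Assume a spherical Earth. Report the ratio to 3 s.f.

2.09

Plate carrée maps x = Rλ, y = Rφ. The meridian scale is h = 1 and the parallel scale is k = 1/cos φ = sec φ.
Areal scale at 65.4°: h·k = 1.000 × 2.402 = 2.402.
Areal scale at 29.6°: h·k = 1.000 × 1.150 = 1.150.
Ratio = 2.402/1.150 ≈ 2.09.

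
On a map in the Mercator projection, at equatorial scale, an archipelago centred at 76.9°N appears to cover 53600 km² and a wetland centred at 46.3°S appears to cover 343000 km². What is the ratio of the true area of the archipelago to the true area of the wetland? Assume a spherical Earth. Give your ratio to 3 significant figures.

Mercator's areal exaggeration is sec²φ; hence true area = (apparent area) · cos²φ.
True area of archipelago: 53600 × cos²(76.9°) = 53600 × 0.05137 = 2753 km².
True area of wetland: 343000 × cos²(46.3°) = 343000 × 0.4773 = 163700 km².
Ratio = 2753 / 163700 ≈ 0.0168.

0.0168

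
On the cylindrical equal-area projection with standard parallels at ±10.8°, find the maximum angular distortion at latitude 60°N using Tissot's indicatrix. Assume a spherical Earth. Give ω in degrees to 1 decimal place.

Cylindrical equal-area (φ₀ = 10.8°): h = cos φ / cos 10.8° along meridians, k = cos 10.8° / cos φ along parallels; h·k = 1.
At 60°: h = 0.5090, k = 1.965; principal scales a = 1.965, b = 0.5090.
sin(ω/2) = (a − b)/(a + b) = 1.456/2.474 = 0.5884, so ω = 2 arcsin(0.5884) ≈ 72.1°.

72.1°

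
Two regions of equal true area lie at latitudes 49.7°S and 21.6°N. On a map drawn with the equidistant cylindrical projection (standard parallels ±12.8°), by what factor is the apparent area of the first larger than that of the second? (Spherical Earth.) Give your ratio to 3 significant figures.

The equidistant cylindrical projection with φ₀ = 12.8° has h = 1 (meridians true) and k = cos φ₀ / cos φ along parallels.
Areal scale at 49.7°: h·k = 1.000 × 1.508 = 1.508.
Areal scale at 21.6°: h·k = 1.000 × 1.049 = 1.049.
Ratio = 1.508/1.049 ≈ 1.44.

1.44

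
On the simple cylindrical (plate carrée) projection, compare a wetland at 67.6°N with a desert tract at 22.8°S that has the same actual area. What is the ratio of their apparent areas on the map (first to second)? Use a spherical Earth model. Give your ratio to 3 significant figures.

For the equirectangular projection with φ₀ = 0 (plate carrée), h = 1 along meridians and k = sec φ along parallels.
Areal scale at 67.6°: h·k = 1.000 × 2.624 = 2.624.
Areal scale at 22.8°: h·k = 1.000 × 1.085 = 1.085.
Ratio = 2.624/1.085 ≈ 2.42.

2.42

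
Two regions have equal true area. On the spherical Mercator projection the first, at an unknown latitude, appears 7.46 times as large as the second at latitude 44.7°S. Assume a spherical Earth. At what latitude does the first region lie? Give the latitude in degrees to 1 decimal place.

On Mercator, (apparent₁)/(apparent₂) = sec²φ₁ / sec²φ₂ when true areas are equal.
cos²φ₂ / cos²φ₁ = 7.46  ⇒  cos φ₁ = cos 44.7° / √7.46 = 0.7108/2.731 = 0.2602.
φ₁ = arccos(0.2602) ≈ 74.9°.

74.9°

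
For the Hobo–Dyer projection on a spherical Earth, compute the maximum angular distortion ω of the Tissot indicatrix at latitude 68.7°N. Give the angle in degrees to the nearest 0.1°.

81.6°

The Hobo–Dyer projection is cylindrical equal-area with φ₀ = 37.5°. A cylindrical equal-area projection with standard parallel φ₀ has meridian scale h = cos φ / cos φ₀ and parallel scale k = cos φ₀ / cos φ (so areas are preserved, h·k = 1).
At 68.7°: h = 0.4579, k = 2.184; principal scales a = 2.184, b = 0.4579.
sin(ω/2) = (a − b)/(a + b) = 1.726/2.642 = 0.6534, so ω = 2 arcsin(0.6534) ≈ 81.6°.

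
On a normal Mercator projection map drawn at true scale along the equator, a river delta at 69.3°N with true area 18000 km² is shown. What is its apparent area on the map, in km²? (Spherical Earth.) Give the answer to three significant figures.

144000 km²

For Mercator, h = k = sec φ (a conformal cylindrical projection has a single point scale, 1/cos φ).
Areal scale = k² = sec²φ = 1/cos²(69.3°) = 1/0.3535² = 8.004.
Apparent area = 18000 × 8.004 ≈ 144000 km².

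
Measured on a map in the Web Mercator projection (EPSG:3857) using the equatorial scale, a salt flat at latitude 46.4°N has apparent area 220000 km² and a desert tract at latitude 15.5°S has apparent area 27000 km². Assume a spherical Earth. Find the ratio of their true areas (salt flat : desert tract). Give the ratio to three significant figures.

Since Mercator area scale is 1/cos²φ, the true area equals the apparent area multiplied by cos²φ.
True area of salt flat: 220000 × cos²(46.4°) = 220000 × 0.4756 = 104600 km².
True area of desert tract: 27000 × cos²(15.5°) = 27000 × 0.9286 = 25070 km².
Ratio = 104600 / 25070 ≈ 4.17.

4.17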